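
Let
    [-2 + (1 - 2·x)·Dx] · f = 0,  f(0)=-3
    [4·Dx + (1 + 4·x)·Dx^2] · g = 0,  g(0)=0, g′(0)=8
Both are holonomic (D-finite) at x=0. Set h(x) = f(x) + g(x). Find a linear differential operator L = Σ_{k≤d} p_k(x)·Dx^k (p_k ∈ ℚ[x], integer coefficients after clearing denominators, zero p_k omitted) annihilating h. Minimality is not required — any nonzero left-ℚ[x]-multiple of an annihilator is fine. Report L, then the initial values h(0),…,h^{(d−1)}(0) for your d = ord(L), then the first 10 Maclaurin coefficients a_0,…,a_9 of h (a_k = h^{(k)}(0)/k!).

f: a_k = -3, -6, -12, -24, -48, -96, -192, -384, -768, -1536, …
g: a_k = 0, 8, -16, 128/3, -128, 2048/5, -4096/3, 32768/7, -16384, 524288/9, …
f+g: L₀ = lclm(L_f,L_g), ord ≤ 1+2.
L = (28 + 16·x)·Dx + (-1 + 40·x + 32·x^2)·Dx^2 + (-1 - 3·x + 6·x^2 + 8·x^3)·Dx^3  (order 3).
h: a_k = -3, 2, -28, 56/3, -176, 1568/5, -4672/3, 30080/7, -17152, 510464/9, …
ICs: h(0) = -3, h′(0) = 2, h′′(0) = -56.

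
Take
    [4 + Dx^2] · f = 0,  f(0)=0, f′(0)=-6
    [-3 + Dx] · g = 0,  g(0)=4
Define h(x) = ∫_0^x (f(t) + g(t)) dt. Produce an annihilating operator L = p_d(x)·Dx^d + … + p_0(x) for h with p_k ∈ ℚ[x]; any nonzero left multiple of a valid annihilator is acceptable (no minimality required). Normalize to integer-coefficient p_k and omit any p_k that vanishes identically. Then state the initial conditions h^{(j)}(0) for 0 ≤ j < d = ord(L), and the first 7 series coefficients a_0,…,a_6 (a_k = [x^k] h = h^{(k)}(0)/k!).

f: a_k = 0, -6, 0, 4, 0, -4/5, 0, …
g: a_k = 4, 12, 18, 18, 27/2, 81/10, 81/20, …
L₀ := lclm(L_f,L_g); ord L₀ ≤ 2+1.
∫: right-multiply L₀ by Dx.
L = -12·Dx + 4·Dx^2 - 3·Dx^3 + Dx^4  (order 4).
h: a_k = 0, 4, 3, 6, 11/2, 27/10, 73/60, …
ICs: h(0) = 0, h′(0) = 4, h′′(0) = 6, h′′′(0) = 36.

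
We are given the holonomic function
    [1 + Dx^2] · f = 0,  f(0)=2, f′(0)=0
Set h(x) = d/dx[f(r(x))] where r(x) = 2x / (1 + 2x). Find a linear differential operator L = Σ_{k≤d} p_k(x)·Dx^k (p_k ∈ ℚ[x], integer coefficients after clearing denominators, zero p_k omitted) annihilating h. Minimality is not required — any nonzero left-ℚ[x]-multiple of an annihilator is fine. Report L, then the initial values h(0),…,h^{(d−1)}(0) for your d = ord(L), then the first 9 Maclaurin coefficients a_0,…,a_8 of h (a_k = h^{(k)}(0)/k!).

f: a_k = 2, 0, -1, 0, 1/12, 0, -1/360, 0, 1/20160, …
Substitute x→r, Dx→(1/r')Dx; clear ⇒ L₀.
Derive L from L₀ (diff closure).
L = (28 + 96·x + 96·x^2) + (12 + 72·x + 144·x^2 + 96·x^3)·Dx + (1 + 8·x + 24·x^2 + 32·x^3 + 16·x^4)·Dx^2  (order 2).
h: a_k = 0, -8, 48, -560/3, 1760/3, -24016/15, 19488/5, -534368/63, 562624/35, …
ICs: h(0) = 0, h′(0) = -8.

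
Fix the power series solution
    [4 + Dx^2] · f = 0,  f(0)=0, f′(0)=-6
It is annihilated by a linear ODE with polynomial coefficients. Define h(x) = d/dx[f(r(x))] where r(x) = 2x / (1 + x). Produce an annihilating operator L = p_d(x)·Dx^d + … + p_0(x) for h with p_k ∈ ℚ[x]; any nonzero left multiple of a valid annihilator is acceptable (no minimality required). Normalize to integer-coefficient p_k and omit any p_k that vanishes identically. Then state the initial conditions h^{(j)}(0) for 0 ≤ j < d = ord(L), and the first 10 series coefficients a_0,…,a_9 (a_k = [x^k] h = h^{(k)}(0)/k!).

L = (22 + 12·x + 6·x^2) + (6 + 18·x + 18·x^2 + 6·x^3)·Dx + (1 + 4·x + 6·x^2 + 4·x^3 + x^4)·Dx^2  (order 2).
h: a_k = -12, 24, 60, -336, 772, -1080, 9844/15, 20128/15, -120412/21, 270040/21, …
ICs: h(0) = -12, h′(0) = 24.

f: a_k = 0, -6, 0, 4, 0, -4/5, 0, 8/105, 0, -4/945, …
f∘r: x↦r, Dx↦Dx/r' in L_f ⇒ L₀.
h₀' ⇒ L via d/dx closure of L₀.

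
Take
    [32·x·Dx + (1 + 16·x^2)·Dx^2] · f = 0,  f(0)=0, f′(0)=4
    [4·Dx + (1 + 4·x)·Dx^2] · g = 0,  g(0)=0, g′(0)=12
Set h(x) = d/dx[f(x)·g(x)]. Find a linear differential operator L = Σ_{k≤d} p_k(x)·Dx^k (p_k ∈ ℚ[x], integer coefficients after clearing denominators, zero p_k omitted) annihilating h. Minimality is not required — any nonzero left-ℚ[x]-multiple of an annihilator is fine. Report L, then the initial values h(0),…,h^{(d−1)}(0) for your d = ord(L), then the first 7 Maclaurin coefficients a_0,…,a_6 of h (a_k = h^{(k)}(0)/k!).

f: a_k = 0, 4, 0, -64/3, 0, 1024/5, 0, …
g: a_k = 0, 12, -24, 64, -192, 3072/5, -2048, …
f·g: L₀ = L_f ⊗_s L_g, ord ≤ 2·2.
h=h₀': d/dx-closure on L₀ ⇒ L.
L = (1536 + 11264·x + 81920·x^2 + 638976·x^3 + 1966080·x^4 + 3407872·x^5 + 4194304·x^7) + (288 + 7936·x + 78848·x^2 + 495616·x^3 + 2228224·x^4 + 6094848·x^5 + 9175040·x^6 + 3145728·x^7 + 14680064·x^8)·Dx + (48 + 1024·x + 12288·x^2 + 79872·x^3 + 368640·x^4 + 1277952·x^5 + 3145728·x^6 + 4718592·x^7 + 3145728·x^8 + 8388608·x^9)·Dx^2 + (5 + 72·x + 592·x^2 + 3584·x^3 + 16896·x^4 + 61440·x^5 + 172032·x^6 + 393216·x^7 + 589824·x^8 + 524288·x^9 + 1048576·x^10)·Dx^3  (order 3).
h: a_k = 0, 96, -288, 0, -1280, 106496/5, -315392/5, …
ICs: h(0) = 0, h′(0) = 96, h′′(0) = -576.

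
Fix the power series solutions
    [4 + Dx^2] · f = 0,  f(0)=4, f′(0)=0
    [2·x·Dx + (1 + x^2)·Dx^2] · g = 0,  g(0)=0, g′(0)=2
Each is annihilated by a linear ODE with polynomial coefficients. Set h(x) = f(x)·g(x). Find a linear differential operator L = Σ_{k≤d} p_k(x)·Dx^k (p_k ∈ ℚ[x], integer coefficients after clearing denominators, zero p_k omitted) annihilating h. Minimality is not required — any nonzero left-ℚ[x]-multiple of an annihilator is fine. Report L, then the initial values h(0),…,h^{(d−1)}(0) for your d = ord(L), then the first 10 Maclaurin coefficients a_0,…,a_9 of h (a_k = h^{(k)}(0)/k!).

f: a_k = 4, 0, -8, 0, 8/3, 0, -16/45, 0, 8/315, 0, …
g: a_k = 0, 2, 0, -2/3, 0, 2/5, 0, -2/7, 0, 2/9, …
h₀=f·g: eliminate ⇒ L₀, order ≤ 2·2.
L = (160 + 464·x^2 + 464·x^4 + 256·x^6 + 64·x^8) + (96·x + 224·x^3 + 192·x^5 + 64·x^7)·Dx + (60 + 188·x^2 + 216·x^4 + 128·x^6 + 32·x^8)·Dx^2 + (24·x + 56·x^3 + 48·x^5 + 16·x^7)·Dx^3 + (5 + 18·x^2 + 25·x^4 + 16·x^6 + 4·x^8)·Dx^4  (order 4).
h: a_k = 0, 8, 0, -56/3, 0, 184/15, 0, -2152/315, 0, 856/189, …
ICs: h(0) = 0, h′(0) = 8, h′′(0) = 0, h′′′(0) = -112.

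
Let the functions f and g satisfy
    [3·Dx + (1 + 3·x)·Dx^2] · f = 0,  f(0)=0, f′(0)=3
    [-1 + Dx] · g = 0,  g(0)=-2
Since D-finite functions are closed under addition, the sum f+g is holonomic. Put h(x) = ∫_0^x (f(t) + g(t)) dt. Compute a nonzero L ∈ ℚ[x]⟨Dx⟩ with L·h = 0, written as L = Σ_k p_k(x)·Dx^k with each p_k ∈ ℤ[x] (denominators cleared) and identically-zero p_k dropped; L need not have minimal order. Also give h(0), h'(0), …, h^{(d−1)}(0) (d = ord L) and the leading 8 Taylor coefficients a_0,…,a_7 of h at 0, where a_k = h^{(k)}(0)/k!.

L = (-21 - 9·x)·Dx^2 + (17 - 6·x - 9·x^2)·Dx^3 + (4 + 15·x + 9·x^2)·Dx^4  (order 4).
h: a_k = 0, -2, 1/2, -11/6, 13/6, -61/15, 583/72, -43741/2520, …
ICs: h(0) = 0, h′(0) = -2, h′′(0) = 1, h′′′(0) = -11.

f: a_k = 0, 3, -9/2, 9, -81/4, 243/5, -243/2, 2187/7, …
g: a_k = -2, -2, -1, -1/3, -1/12, -1/60, -1/360, -1/2520, …
f+g: L₀ = lclm(L_f,L_g), ord ≤ 2+1.
∫: right-multiply L₀ by Dx.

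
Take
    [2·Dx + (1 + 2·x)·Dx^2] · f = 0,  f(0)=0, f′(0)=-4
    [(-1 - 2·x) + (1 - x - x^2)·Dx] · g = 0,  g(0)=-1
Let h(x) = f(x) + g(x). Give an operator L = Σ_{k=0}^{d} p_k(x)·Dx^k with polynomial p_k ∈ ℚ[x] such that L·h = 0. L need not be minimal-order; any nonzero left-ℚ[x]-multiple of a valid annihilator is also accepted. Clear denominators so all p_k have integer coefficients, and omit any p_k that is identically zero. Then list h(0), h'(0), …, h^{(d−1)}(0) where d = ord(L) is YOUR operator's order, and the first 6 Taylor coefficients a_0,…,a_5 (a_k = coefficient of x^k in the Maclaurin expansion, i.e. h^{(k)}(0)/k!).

L = (-34 - 92·x - 116·x^2 - 48·x^3 - 24·x^4)·Dx + (-5 - 60·x - 170·x^2 - 180·x^3 - 100·x^4 - 40·x^5)·Dx^2 + (3 + 11·x + 5·x^2 - 20·x^3 - 30·x^4 - 24·x^5 - 8·x^6)·Dx^3  (order 3).
h: a_k = -1, -5, 2, -25/3, 3, -104/5, …
ICs: h(0) = -1, h′(0) = -5, h′′(0) = 4.

f: a_k = 0, -4, 4, -16/3, 8, -64/5, …
g: a_k = -1, -1, -2, -3, -5, -8, …
Weyl lclm of L_f,L_g ⇒ L₀ (ord ≤ 3).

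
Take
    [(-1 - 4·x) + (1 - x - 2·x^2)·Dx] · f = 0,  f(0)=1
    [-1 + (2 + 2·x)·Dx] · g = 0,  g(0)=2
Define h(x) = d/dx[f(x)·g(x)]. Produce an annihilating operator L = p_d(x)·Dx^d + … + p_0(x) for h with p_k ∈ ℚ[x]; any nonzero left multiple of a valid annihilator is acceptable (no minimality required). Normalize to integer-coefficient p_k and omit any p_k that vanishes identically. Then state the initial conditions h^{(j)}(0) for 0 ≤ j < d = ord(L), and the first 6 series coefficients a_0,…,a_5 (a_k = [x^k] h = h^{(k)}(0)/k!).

f: a_k = 1, 1, 3, 5, 11, 21, …
g: a_k = 2, 1, -1/4, 1/8, -5/64, 7/128, …
Product ⇒ symmetric product L₀, ord ≤ 1.
h=h₀': d/dx-closure on L₀ ⇒ L.
L = (9 + 20·x + 20·x^2) + (-2 - 2·x + 8·x^2 + 8·x^3)·Dx  (order 1).
h: a_k = 3, 27/2, 309/8, 1683/16, 33345/128, 160749/256, …
ICs: h(0) = 3.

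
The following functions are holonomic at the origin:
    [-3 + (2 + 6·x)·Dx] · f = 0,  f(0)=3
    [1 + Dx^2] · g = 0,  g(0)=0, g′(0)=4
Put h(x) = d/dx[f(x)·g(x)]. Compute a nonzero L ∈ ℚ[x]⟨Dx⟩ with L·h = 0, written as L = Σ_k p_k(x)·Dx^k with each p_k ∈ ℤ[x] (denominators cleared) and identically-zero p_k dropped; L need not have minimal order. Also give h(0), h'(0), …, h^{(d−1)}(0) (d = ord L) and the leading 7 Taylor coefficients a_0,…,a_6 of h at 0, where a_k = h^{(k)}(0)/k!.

L = (133 + 2352·x + 4104·x^2 + 1728·x^3 + 1296·x^4) + (276 + 540·x - 1296·x^2 - 1296·x^3)·Dx + (124 + 840·x + 1836·x^2 + 1728·x^3 + 1296·x^4)·Dx^2  (order 2).
h: a_k = 12, 36, -93/2, 69, -5699/32, 73449/160, -4655323/3840, …
ICs: h(0) = 12, h′(0) = 36.

f: a_k = 3, 9/2, -27/8, 81/16, -1215/128, 5103/256, -45927/1024, …
g: a_k = 0, 4, 0, -2/3, 0, 1/30, 0, …
h₀=f·g: eliminate ⇒ L₀, order ≤ 1·2.
h₀' ⇒ L via d/dx closure of L₀.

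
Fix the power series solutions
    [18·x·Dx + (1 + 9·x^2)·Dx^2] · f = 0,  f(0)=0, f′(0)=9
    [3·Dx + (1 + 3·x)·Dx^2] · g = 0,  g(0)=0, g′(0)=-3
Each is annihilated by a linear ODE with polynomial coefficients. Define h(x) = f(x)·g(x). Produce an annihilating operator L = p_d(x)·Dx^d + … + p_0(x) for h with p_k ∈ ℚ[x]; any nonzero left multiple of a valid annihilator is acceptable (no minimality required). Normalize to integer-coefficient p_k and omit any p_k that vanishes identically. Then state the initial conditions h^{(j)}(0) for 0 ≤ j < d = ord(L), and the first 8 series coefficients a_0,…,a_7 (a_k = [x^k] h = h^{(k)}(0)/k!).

f: a_k = 0, 9, 0, -27, 0, 729/5, 0, -6561/7, …
g: a_k = 0, -3, 9/2, -9, 81/4, -243/5, 243/2, -2187/7, …
L₀ := L_f ⊗_s L_g (sym. prod.), ord ≤ 4.
L = (648 + 3564·x + 19440·x^2 + 113724·x^3 + 262440·x^4 + 341172·x^5 + 236196·x^7)·Dx + (162 + 3348·x + 24948·x^2 + 117612·x^3 + 396576·x^4 + 813564·x^5 + 918540·x^6 + 236196·x^7 + 826686·x^8)·Dx^2 + (36 + 576·x + 5184·x^2 + 25272·x^3 + 87480·x^4 + 227448·x^5 + 419904·x^6 + 472392·x^7 + 236196·x^8 + 472392·x^9)·Dx^3 + (5 + 54·x + 333·x^2 + 1512·x^3 + 5346·x^4 + 14580·x^5 + 30618·x^6 + 52488·x^7 + 59049·x^8 + 39366·x^9 + 59049·x^10)·Dx^4  (order 4).
h: a_k = 0, 0, -27, 81/2, 0, 243/4, -3159/5, 24057/20, …
ICs: h(0) = 0, h′(0) = 0, h′′(0) = -54, h′′′(0) = 243.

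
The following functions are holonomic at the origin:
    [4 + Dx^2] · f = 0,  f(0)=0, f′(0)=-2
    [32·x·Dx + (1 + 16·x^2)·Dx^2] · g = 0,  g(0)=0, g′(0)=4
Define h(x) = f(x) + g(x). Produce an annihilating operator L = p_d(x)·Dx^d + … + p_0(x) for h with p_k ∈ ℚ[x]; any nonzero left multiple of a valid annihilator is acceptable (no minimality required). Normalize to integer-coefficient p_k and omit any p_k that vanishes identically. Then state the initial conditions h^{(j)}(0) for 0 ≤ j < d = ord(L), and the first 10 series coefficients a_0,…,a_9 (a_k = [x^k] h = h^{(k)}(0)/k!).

f: a_k = 0, -2, 0, 4/3, 0, -4/15, 0, 8/315, 0, -4/2835, …
g: a_k = 0, 4, 0, -64/3, 0, 1024/5, 0, -16384/7, 0, 262144/9, …
h₀=f+g: left-lcm gives L₀, ord ≤ 4.
L = (-6016·x + 102400·x^3 + 32768·x^5)·Dx + (-28 + 1216·x^2 + 27648·x^4 + 16384·x^6)·Dx^2 + (-1504·x + 25600·x^3 + 8192·x^5)·Dx^3 + (-7 + 304·x^2 + 6912·x^4 + 4096·x^6)·Dx^4  (order 4).
h: a_k = 0, 2, 0, -20, 0, 3068/15, 0, -737272/315, 0, 82575356/2835, …
ICs: h(0) = 0, h′(0) = 2, h′′(0) = 0, h′′′(0) = -120.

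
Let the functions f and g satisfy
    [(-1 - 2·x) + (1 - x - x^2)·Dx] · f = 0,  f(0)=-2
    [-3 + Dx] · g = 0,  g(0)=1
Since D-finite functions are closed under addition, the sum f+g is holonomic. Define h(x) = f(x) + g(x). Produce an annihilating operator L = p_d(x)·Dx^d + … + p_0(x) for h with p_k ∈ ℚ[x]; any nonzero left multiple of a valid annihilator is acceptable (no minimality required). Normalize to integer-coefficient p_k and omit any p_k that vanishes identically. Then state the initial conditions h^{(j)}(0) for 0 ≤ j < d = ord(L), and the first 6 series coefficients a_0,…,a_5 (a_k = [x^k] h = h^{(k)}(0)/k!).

f: a_k = -2, -2, -4, -6, -10, -16, …
g: a_k = 1, 3, 9/2, 9/2, 27/8, 81/40, …
Sum ⇒ L₀ = lclm(L_f,L_g) in ℚ(x)⟨Dx⟩.
L = (-3 - 9·x - 45·x^2 - 18·x^3) + (-5 + 24·x + 15·x^2 - 18·x^3 - 9·x^4)·Dx + (2 - 7·x + 8·x^3 + 3·x^4)·Dx^2  (order 2).
h: a_k = -1, 1, 1/2, -3/2, -53/8, -559/40, …
ICs: h(0) = -1, h′(0) = 1.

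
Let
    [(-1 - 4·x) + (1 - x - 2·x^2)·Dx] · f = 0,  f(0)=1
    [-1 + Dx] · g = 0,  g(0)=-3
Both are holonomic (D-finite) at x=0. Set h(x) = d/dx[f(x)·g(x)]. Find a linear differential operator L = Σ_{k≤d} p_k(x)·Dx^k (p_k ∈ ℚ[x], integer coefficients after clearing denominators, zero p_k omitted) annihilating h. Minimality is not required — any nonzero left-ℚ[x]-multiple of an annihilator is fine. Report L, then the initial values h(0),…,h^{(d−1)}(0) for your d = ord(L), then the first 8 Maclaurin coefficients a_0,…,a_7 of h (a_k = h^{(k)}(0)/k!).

L = (9 + 16·x + 9·x^2 - 12·x^3 + 4·x^4) + (-2 - x + 9·x^2 + 4·x^3 - 4·x^4)·Dx  (order 1).
h: a_k = -6, -27, -78, -425/2, -2103/4, -50737/40, -44279/15, -3783419/560, …
ICs: h(0) = -6.

f: a_k = 1, 1, 3, 5, 11, 21, 43, 85, …
g: a_k = -3, -3, -3/2, -1/2, -1/8, -1/40, -1/240, -1/1680, …
Sym-product of L_f,L_g gives L₀ (≤ ord 1).
Derive L from L₀ (diff closure).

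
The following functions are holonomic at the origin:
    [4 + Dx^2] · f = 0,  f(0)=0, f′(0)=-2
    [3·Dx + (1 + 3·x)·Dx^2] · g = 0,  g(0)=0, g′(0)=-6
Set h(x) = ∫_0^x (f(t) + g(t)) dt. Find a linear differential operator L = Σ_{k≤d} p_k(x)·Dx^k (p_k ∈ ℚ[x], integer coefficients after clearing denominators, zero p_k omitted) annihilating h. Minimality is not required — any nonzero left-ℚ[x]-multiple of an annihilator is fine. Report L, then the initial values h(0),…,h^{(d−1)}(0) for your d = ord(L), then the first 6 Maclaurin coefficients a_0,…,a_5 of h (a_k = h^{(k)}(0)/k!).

f: a_k = 0, -2, 0, 4/3, 0, -4/15, …
g: a_k = 0, -6, 9, -18, 81/2, -486/5, …
f+g: L₀ = lclm(L_f,L_g), ord ≤ 2+2.
Integrate: L := L₀·Dx.
L = (348 + 144·x + 216·x^2)·Dx^2 + (44 + 180·x + 216·x^2 + 216·x^3)·Dx^3 + (87 + 36·x + 54·x^2)·Dx^4 + (11 + 45·x + 54·x^2 + 54·x^3)·Dx^5  (order 5).
h: a_k = 0, 0, -4, 3, -25/6, 81/10, …
ICs: h(0) = 0, h′(0) = 0, h′′(0) = -8, h′′′(0) = 18, h′′′′(0) = -100.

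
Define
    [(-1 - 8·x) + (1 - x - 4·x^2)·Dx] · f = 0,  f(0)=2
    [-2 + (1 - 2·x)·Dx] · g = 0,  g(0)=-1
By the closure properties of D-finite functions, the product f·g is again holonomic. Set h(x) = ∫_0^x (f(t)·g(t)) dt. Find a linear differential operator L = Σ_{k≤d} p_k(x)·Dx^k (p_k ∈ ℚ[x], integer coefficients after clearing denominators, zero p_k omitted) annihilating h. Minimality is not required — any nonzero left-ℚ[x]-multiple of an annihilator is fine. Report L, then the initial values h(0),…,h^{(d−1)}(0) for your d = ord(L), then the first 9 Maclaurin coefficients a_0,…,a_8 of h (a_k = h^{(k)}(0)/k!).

f: a_k = 2, 2, 10, 18, 58, 130, 362, 882, 2330, …
g: a_k = -1, -2, -4, -8, -16, -32, -64, -128, -256, …
Sym-product of L_f,L_g gives L₀ (≤ ord 1).
h=∫h₀ ⇒ L = L₀·Dx.
L = (-3 - 4·x + 24·x^2)·Dx + (1 - 3·x - 2·x^2 + 8·x^3)·Dx^2  (order 2).
h: a_k = 0, -2, -3, -22/3, -31/2, -182/5, -247/3, -1350/7, -1791/4, …
ICs: h(0) = 0, h′(0) = -2.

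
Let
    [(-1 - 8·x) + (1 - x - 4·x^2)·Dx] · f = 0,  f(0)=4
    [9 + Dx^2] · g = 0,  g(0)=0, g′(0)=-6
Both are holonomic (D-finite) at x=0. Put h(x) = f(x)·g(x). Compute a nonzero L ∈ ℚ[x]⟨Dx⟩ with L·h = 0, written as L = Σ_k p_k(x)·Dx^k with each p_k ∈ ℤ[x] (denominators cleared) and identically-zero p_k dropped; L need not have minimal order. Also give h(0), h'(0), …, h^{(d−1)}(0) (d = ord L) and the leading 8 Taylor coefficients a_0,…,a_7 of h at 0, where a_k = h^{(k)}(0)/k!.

f: a_k = 4, 4, 20, 36, 116, 260, 724, 1764, …
g: a_k = 0, -6, 0, 9, 0, -81/20, 0, 243/280, …
Sym-product of L_f,L_g gives L₀ (≤ ord 2).
L = (-1 + 9·x + 36·x^2) + (2 + 16·x)·Dx + (-1 + x + 4·x^2)·Dx^2  (order 2).
h: a_k = 0, -24, -24, -84, -180, -2661/5, -6261/5, -236427/70, …
ICs: h(0) = 0, h′(0) = -24.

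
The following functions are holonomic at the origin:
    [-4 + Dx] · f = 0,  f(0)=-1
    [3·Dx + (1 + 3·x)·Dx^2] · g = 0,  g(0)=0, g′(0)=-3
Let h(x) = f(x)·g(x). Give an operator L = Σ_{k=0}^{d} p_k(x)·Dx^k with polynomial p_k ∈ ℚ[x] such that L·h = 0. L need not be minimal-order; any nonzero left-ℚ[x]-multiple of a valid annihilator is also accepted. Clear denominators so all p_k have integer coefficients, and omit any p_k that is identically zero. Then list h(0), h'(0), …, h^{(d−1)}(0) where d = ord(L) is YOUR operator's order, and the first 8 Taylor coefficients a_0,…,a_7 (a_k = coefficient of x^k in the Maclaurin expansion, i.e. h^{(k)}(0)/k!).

L = (4 + 48·x) + (-5 - 24·x)·Dx + (1 + 3·x)·Dx^2  (order 2).
h: a_k = 0, 3, 15/2, 15, 47/4, 118/5, -31/2, 7759/105, …
ICs: h(0) = 0, h′(0) = 3.

f: a_k = -1, -4, -8, -32/3, -32/3, -128/15, -256/45, -1024/315, …
g: a_k = 0, -3, 9/2, -9, 81/4, -243/5, 243/2, -2187/7, …
f·g: L₀ = L_f ⊗_s L_g, ord ≤ 1·2.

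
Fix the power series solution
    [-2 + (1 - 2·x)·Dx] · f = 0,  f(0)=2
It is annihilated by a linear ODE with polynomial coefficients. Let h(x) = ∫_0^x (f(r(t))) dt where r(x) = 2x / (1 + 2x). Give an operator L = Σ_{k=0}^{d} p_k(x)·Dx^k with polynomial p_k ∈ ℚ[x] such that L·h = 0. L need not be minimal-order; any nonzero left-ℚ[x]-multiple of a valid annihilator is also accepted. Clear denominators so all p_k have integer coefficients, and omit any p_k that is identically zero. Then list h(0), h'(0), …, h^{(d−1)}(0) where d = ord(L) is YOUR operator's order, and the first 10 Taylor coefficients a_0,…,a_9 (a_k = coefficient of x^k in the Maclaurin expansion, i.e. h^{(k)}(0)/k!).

f: a_k = 2, 4, 8, 16, 32, 64, 128, 256, 512, 1024, …
Substitute x→r, Dx→(1/r')Dx; clear ⇒ L₀.
h=∫h₀ ⇒ L = L₀·Dx.
L = 4·Dx + (-1 + 4·x^2)·Dx^2  (order 2).
h: a_k = 0, 2, 4, 16/3, 8, 64/5, 64/3, 256/7, 64, 1024/9, …
ICs: h(0) = 0, h′(0) = 2.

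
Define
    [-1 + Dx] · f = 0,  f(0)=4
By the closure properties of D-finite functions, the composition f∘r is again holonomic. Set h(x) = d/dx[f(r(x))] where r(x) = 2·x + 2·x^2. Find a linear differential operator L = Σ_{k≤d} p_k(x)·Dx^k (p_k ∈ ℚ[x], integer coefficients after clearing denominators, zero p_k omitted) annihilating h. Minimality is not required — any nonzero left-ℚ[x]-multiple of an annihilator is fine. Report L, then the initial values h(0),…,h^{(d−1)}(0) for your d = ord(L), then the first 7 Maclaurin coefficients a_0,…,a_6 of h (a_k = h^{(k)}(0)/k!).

L = (4 + 8·x + 8·x^2) + (-1 - 2·x)·Dx  (order 1).
h: a_k = 8, 32, 64, 320/3, 416/3, 2432/15, 7424/45, …
ICs: h(0) = 8.

f: a_k = 4, 4, 2, 2/3, 1/6, 1/30, 1/180, …
f∘r: x↦r, Dx↦Dx/r' in L_f ⇒ L₀.
Derive L from L₀ (diff closure).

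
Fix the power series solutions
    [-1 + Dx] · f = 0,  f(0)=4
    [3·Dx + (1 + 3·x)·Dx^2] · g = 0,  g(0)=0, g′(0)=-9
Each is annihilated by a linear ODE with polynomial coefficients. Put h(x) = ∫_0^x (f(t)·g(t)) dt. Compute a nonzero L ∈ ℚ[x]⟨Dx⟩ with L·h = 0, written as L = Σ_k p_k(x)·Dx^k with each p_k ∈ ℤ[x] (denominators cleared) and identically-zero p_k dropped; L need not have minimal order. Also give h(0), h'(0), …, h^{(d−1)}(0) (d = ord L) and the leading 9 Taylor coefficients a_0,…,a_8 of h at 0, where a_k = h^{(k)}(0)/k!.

L = (-2 + 3·x)·Dx + (1 - 6·x)·Dx^2 + (1 + 3·x)·Dx^3  (order 3).
h: a_k = 0, 0, -18, 6, -18, 156/5, -1289/20, 3921/28, -44561/140, …
ICs: h(0) = 0, h′(0) = 0, h′′(0) = -36.

f: a_k = 4, 4, 2, 2/3, 1/6, 1/30, 1/180, 1/1260, 1/10080, …
g: a_k = 0, -9, 27/2, -27, 243/4, -729/5, 729/2, -6561/7, 19683/8, …
L₀ := L_f ⊗_s L_g (sym. prod.), ord ≤ 2.
h=∫h₀ ⇒ L = L₀·Dx.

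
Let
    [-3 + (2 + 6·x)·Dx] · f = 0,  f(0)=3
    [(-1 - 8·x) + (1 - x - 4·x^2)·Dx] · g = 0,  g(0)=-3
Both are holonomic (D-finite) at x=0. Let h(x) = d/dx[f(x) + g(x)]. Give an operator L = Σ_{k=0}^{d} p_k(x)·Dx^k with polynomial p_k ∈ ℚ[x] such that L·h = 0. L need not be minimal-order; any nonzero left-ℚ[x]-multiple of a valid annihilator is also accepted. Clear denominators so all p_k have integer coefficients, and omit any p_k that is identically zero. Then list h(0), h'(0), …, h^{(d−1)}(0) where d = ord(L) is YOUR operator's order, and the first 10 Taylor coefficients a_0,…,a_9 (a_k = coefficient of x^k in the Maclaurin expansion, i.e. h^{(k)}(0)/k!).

L = (-594 - 4230·x - 12960·x^2 - 14400·x^3 - 17280·x^4) + (-189 - 3054·x - 16389·x^2 - 38544·x^3 - 55440·x^4 - 51840·x^5)·Dx + (46 + 350·x + 794·x^2 - 198·x^3 - 5376·x^4 - 13920·x^5 - 11520·x^6)·Dx^2  (order 2).
h: a_k = 3/2, -147/4, -1053/16, -12351/32, -224085/256, -1805877/512, -17450937/2048, -122968167/4096, -4802803173/65536, -31994384025/131072, …
ICs: h(0) = 3/2, h′(0) = -147/4.

f: a_k = 3, 9/2, -27/8, 81/16, -1215/128, 5103/256, -45927/1024, 216513/2048, -8444007/32768, 42220035/65536, …
g: a_k = -3, -3, -15, -27, -87, -195, -543, -1323, -3495, -8787, …
f+g: L₀ = lclm(L_f,L_g), ord ≤ 1+1.
Differentiate: ansatz ord ≤ ord L₀ ⇒ L.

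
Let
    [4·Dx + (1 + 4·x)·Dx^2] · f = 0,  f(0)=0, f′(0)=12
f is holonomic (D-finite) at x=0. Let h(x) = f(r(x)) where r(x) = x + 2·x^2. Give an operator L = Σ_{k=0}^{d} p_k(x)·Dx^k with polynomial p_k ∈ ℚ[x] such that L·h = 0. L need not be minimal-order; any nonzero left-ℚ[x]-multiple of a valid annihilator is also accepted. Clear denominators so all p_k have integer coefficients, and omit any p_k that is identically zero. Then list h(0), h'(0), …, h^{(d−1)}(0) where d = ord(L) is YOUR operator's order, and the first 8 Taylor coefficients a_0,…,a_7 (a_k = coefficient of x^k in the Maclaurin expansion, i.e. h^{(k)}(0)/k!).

L = (16·x + 32·x^2)·Dx + (1 + 8·x + 24·x^2 + 32·x^3)·Dx^2  (order 2).
h: a_k = 0, 12, 0, -32, 96, -768/5, 0, 6144/7, …
ICs: h(0) = 0, h′(0) = 12.

f: a_k = 0, 12, -24, 64, -192, 3072/5, -2048, 49152/7, …
h₀=f(r): pull back L_f along r ⇒ L₀.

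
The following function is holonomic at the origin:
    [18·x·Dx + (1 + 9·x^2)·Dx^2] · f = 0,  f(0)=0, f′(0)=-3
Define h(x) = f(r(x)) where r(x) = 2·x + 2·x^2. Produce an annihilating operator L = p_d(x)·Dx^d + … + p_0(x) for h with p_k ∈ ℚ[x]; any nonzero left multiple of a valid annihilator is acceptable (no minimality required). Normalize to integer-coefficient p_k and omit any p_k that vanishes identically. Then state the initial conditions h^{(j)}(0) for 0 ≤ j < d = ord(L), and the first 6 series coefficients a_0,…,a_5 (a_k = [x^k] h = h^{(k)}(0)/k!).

L = (-2 + 72·x + 288·x^2 + 432·x^3 + 216·x^4)·Dx + (1 + 2·x + 36·x^2 + 144·x^3 + 180·x^4 + 72·x^5)·Dx^2  (order 2).
h: a_k = 0, -6, -6, 72, 216, -6696/5, …
ICs: h(0) = 0, h′(0) = -6.

f: a_k = 0, -3, 0, 9, 0, -243/5, …
L₀ from L_f via x↦r, Dx↦r'^{-1}Dx.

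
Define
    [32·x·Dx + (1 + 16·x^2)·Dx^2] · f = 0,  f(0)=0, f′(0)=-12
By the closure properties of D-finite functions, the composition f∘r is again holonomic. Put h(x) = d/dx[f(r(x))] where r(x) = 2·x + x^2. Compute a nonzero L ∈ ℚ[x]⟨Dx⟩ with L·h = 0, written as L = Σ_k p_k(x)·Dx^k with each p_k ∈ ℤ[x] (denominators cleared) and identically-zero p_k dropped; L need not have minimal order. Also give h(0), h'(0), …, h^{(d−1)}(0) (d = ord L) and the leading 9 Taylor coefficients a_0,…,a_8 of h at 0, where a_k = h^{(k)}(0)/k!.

f: a_k = 0, -12, 0, 64, 0, -3072/5, 0, 49152/7, 0, …
Change of var in L_f (x↦r) gives L₀.
Derive L from L₀ (diff closure).
L = (-1 + 128·x + 256·x^2 + 192·x^3 + 48·x^4) + (1 + x + 64·x^2 + 128·x^3 + 80·x^4 + 16·x^5)·Dx  (order 1).
h: a_k = -24, -24, 1536, 3072, -96384, -294528, 5947392, 24969216, -360241152, …
ICs: h(0) = -24.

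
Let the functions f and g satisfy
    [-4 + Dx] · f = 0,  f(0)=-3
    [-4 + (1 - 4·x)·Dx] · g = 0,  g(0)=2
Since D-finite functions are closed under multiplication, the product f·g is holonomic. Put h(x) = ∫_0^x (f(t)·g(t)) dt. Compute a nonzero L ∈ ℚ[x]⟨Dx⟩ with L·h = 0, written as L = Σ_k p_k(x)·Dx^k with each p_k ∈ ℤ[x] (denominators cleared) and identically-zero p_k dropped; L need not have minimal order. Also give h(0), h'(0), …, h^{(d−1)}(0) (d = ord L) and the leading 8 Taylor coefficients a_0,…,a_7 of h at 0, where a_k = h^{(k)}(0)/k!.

f: a_k = -3, -12, -24, -32, -32, -128/5, -256/15, -1024/105, …
g: a_k = 2, 8, 32, 128, 512, 2048, 8192, 32768, …
Product ⇒ symmetric product L₀, ord ≤ 1.
h=∫₀ˣh₀: take L = L₀·Dx.
L = (8 - 16·x)·Dx + (-1 + 4·x)·Dx^2  (order 2).
h: a_k = 0, -6, -24, -80, -256, -832, -41728/15, -1001984/105, …
ICs: h(0) = 0, h′(0) = -6.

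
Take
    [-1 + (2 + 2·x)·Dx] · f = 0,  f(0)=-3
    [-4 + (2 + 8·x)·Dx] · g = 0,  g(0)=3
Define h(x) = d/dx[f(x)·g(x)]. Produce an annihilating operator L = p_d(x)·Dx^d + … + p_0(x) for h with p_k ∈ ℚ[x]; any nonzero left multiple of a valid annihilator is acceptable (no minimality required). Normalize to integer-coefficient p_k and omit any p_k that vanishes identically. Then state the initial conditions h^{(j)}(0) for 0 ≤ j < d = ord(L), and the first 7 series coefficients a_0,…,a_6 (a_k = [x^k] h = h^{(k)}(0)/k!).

f: a_k = -3, -3/2, 3/8, -3/16, 15/128, -21/256, 63/1024, …
g: a_k = 3, 6, -6, 12, -30, 84, -252, …
Product ⇒ symmetric product L₀, ord ≤ 1.
h=h₀': d/dx-closure on L₀ ⇒ L.
L = -9 + (-10 - 66·x - 120·x^2 - 64·x^3)·Dx  (order 1).
h: a_k = -45/2, 81/4, -1215/16, 8829/32, -257175/256, 1890783/512, -28080675/2048, …
ICs: h(0) = -45/2.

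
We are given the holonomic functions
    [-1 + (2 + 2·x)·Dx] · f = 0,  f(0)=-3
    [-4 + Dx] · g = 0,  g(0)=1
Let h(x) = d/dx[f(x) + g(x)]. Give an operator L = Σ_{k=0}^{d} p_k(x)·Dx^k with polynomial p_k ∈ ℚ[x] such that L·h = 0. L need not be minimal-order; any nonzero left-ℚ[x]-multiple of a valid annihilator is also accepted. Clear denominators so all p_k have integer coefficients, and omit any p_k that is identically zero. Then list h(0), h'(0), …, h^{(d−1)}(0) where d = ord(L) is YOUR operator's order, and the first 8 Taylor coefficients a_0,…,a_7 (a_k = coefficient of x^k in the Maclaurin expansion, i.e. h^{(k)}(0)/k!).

L = (-44 - 32·x) + (-61 - 128·x - 64·x^2)·Dx + (18 + 34·x + 16·x^2)·Dx^2  (order 2).
h: a_k = 5/2, 67/4, 503/16, 4141/96, 32453/768, 264979/7680, 2065967/92160, 17182621/1290240, …
ICs: h(0) = 5/2, h′(0) = 67/4.

f: a_k = -3, -3/2, 3/8, -3/16, 15/128, -21/256, 63/1024, -99/2048, …
g: a_k = 1, 4, 8, 32/3, 32/3, 128/15, 256/45, 1024/315, …
L₀ := lclm(L_f,L_g); ord L₀ ≤ 1+1.
h₀' ⇒ L via d/dx closure of L₀.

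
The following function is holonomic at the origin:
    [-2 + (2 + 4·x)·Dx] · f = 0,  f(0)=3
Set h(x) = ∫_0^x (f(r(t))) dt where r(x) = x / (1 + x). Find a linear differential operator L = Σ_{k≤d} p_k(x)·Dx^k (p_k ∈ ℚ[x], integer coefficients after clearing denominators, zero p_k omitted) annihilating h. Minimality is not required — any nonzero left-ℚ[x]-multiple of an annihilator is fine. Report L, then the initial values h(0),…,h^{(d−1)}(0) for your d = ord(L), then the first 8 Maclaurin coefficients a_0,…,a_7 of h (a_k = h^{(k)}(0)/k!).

f: a_k = 3, 3, -3/2, 3/2, -15/8, 21/8, -63/16, 99/16, …
h₀=f(r): pull back L_f along r ⇒ L₀.
∫: right-multiply L₀ by Dx.
L = -Dx + (1 + 4·x + 3·x^2)·Dx^2  (order 2).
h: a_k = 0, 3, 3/2, -3/2, 15/8, -111/40, 75/16, -981/112, …
ICs: h(0) = 0, h′(0) = 3.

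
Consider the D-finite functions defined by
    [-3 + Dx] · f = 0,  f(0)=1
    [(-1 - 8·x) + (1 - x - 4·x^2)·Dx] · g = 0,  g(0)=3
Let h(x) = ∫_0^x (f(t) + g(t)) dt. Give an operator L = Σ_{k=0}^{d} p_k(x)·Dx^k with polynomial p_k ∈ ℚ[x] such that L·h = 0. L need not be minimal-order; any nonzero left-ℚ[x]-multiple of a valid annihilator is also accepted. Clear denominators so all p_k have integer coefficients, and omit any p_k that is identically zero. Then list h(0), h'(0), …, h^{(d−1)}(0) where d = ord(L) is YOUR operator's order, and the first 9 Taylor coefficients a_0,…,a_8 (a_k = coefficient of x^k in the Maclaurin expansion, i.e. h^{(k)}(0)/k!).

L = (21 + 9·x + 396·x^2 + 288·x^3)·Dx + (-1 - 42·x - 159·x^2 + 72·x^3 + 144·x^4)·Dx^2 + (-2 + 13·x + 9·x^2 - 56·x^3 - 48·x^4)·Dx^3  (order 3).
h: a_k = 0, 4, 3, 13/2, 63/8, 723/40, 2627/80, 43521/560, 741123/4480, …
ICs: h(0) = 0, h′(0) = 4, h′′(0) = 6.

f: a_k = 1, 3, 9/2, 9/2, 27/8, 81/40, 81/80, 243/560, 729/4480, …
g: a_k = 3, 3, 15, 27, 87, 195, 543, 1323, 3495, …
f+g: L₀ = lclm(L_f,L_g), ord ≤ 1+1.
Integrate: L := L₀·Dx.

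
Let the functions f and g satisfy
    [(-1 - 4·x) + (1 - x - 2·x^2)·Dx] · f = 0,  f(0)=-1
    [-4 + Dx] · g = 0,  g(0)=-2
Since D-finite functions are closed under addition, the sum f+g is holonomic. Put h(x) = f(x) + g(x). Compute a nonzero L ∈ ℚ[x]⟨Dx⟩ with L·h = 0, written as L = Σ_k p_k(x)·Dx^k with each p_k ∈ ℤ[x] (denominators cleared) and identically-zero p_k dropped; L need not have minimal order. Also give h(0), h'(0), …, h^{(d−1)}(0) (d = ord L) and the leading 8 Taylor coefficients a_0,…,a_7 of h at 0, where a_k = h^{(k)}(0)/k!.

L = (-8 - 192·x^2 - 128·x^3) + (-10 + 44·x + 72·x^2 - 64·x^3 - 64·x^4)·Dx + (3 - 11·x - 6·x^2 + 24·x^3 + 16·x^4)·Dx^2  (order 2).
h: a_k = -3, -9, -19, -79/3, -97/3, -571/15, -2447/45, -28823/315, …
ICs: h(0) = -3, h′(0) = -9.

f: a_k = -1, -1, -3, -5, -11, -21, -43, -85, …
g: a_k = -2, -8, -16, -64/3, -64/3, -256/15, -512/45, -2048/315, …
f+g: L₀ = lclm(L_f,L_g), ord ≤ 1+1.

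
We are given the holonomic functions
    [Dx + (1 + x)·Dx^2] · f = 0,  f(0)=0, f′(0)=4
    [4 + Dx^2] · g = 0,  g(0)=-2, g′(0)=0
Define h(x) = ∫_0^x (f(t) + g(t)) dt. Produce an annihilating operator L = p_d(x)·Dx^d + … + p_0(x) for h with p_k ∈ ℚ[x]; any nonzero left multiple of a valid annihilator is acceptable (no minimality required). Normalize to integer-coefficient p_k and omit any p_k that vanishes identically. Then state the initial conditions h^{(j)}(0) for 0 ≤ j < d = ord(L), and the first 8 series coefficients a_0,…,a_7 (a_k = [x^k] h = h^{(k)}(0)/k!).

f: a_k = 0, 4, -2, 4/3, -1, 4/5, -2/3, 4/7, …
g: a_k = -2, 0, 4, 0, -4/3, 0, 8/45, 0, …
h₀=f+g: left-lcm gives L₀, ord ≤ 4.
∫: right-multiply L₀ by Dx.
L = (20 + 16·x + 8·x^2)·Dx^2 + (12 + 28·x + 24·x^2 + 8·x^3)·Dx^3 + (5 + 4·x + 2·x^2)·Dx^4 + (3 + 7·x + 6·x^2 + 2·x^3)·Dx^5  (order 5).
h: a_k = 0, -2, 2, 2/3, 1/3, -7/15, 2/15, -22/315, …
ICs: h(0) = 0, h′(0) = -2, h′′(0) = 4, h′′′(0) = 4, h′′′′(0) = 8.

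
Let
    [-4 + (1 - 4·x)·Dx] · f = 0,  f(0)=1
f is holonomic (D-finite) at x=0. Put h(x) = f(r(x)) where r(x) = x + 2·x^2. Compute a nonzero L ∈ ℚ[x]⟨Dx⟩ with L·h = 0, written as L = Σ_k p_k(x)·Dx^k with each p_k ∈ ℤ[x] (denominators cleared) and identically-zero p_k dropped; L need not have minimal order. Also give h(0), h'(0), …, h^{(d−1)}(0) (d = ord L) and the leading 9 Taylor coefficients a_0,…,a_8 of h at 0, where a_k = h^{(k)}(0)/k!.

L = (4 + 16·x) + (-1 + 4·x + 8·x^2)·Dx  (order 1).
h: a_k = 1, 4, 24, 128, 704, 3840, 20992, 114688, 626688, …
ICs: h(0) = 1.

f: a_k = 1, 4, 16, 64, 256, 1024, 4096, 16384, 65536, …
Change of var in L_f (x↦r) gives L₀.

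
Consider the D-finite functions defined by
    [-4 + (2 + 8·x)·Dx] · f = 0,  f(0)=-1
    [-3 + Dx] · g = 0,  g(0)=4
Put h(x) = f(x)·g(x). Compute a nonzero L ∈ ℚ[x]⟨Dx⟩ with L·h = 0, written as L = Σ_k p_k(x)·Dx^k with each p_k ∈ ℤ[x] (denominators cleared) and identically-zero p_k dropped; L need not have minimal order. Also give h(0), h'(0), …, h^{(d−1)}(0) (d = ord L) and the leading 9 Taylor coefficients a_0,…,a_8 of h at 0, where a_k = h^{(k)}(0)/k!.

L = (-5 - 12·x) + (1 + 4·x)·Dx  (order 1).
h: a_k = -4, -20, -34, -46, -43/2, -631/10, 459/4, -58749/140, 1544007/1120, …
ICs: h(0) = -4.

f: a_k = -1, -2, 2, -4, 10, -28, 84, -264, 858, …
g: a_k = 4, 12, 18, 18, 27/2, 81/10, 81/20, 243/140, 729/1120, …
f·g: L₀ = L_f ⊗_s L_g, ord ≤ 1·1.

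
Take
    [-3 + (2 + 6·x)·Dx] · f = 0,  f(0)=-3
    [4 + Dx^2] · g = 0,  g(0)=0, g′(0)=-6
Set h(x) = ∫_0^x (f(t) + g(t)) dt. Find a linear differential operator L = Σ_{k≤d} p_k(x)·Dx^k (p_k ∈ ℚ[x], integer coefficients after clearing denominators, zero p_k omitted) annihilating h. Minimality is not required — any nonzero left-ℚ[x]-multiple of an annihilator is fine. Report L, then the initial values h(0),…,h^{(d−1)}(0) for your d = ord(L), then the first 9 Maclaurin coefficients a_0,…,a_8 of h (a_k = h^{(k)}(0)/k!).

L = (-516 - 1152·x - 1728·x^2)·Dx + (56 + 936·x + 3456·x^2 + 3456·x^3)·Dx^2 + (-129 - 288·x - 432·x^2)·Dx^3 + (14 + 234·x + 864·x^2 + 864·x^3)·Dx^4  (order 4).
h: a_k = 0, -3, -21/4, 9/8, -17/64, 243/128, -26539/7680, 6561/1024, -22717481/1720320, …
ICs: h(0) = 0, h′(0) = -3, h′′(0) = -21/2, h′′′(0) = 27/4.

f: a_k = -3, -9/2, 27/8, -81/16, 1215/128, -5103/256, 45927/1024, -216513/2048, 8444007/32768, …
g: a_k = 0, -6, 0, 4, 0, -4/5, 0, 8/105, 0, …
L₀ := lclm(L_f,L_g); ord L₀ ≤ 1+2.
Integrate: L := L₀·Dx.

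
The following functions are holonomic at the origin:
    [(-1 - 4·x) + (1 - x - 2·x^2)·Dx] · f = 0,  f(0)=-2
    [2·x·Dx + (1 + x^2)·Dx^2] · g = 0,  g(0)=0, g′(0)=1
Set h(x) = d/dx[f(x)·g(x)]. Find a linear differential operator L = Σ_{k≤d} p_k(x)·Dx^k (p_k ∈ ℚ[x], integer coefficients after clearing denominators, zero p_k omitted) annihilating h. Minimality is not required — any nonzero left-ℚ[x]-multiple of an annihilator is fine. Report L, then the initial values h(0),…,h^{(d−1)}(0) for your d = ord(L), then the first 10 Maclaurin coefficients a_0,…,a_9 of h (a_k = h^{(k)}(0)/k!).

f: a_k = -2, -2, -6, -10, -22, -42, -86, -170, -342, -682, …
g: a_k = 0, 1, 0, -1/3, 0, 1/5, 0, -1/7, 0, 1/9, …
h₀=f·g: eliminate ⇒ L₀, order ≤ 1·2.
h=h₀': d/dx-closure on L₀ ⇒ L.
L = (18 + 90·x^2 + 48·x^3 + 144·x^4) + (7 + 30·x + 27·x^2 + 82·x^3 + 48·x^4 + 96·x^5)·Dx + (-2 + x - 3·x^2 + 9·x^3 + 11·x^4 + 8·x^5 + 12·x^6)·Dx^2  (order 2).
h: a_k = -2, -4, -16, -112/3, -102, -1172/5, -8356/15, -8832/7, -99886/35, -398492/63, …
ICs: h(0) = -2, h′(0) = -4.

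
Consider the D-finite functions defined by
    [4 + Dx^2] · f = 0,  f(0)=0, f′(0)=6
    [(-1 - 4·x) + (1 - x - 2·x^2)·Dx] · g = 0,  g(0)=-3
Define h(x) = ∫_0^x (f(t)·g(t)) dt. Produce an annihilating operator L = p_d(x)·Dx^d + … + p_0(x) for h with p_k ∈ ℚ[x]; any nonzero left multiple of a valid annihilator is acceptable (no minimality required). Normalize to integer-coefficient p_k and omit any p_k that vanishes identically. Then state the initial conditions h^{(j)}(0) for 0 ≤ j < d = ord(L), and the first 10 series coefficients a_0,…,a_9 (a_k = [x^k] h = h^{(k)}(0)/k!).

L = (4·x + 8·x^2)·Dx + (2 + 8·x)·Dx^2 + (-1 + x + 2·x^2)·Dx^3  (order 3).
h: a_k = 0, 0, -9, -6, -21/2, -78/5, -137/5, -1602/35, -11357/140, -45142/315, …
ICs: h(0) = 0, h′(0) = 0, h′′(0) = -18.

f: a_k = 0, 6, 0, -4, 0, 4/5, 0, -8/105, 0, 4/945, …
g: a_k = -3, -3, -9, -15, -33, -63, -129, -255, -513, -1023, …
h₀=f·g: eliminate ⇒ L₀, order ≤ 2·1.
h=∫₀ˣh₀: take L = L₀·Dx.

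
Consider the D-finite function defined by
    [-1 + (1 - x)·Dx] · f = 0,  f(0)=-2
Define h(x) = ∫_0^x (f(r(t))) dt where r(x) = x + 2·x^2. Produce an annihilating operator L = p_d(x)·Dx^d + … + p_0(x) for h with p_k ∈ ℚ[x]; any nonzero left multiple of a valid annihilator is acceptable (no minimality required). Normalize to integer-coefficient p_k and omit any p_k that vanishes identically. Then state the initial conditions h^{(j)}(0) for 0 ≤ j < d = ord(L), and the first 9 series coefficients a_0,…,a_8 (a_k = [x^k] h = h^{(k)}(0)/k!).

f: a_k = -2, -2, -2, -2, -2, -2, -2, -2, -2, …
Change of var in L_f (x↦r) gives L₀.
Integrate: L := L₀·Dx.
L = (1 + 4·x)·Dx + (-1 + x + 2·x^2)·Dx^2  (order 2).
h: a_k = 0, -2, -1, -2, -5/2, -22/5, -7, -86/7, -85/4, …
ICs: h(0) = 0, h′(0) = -2.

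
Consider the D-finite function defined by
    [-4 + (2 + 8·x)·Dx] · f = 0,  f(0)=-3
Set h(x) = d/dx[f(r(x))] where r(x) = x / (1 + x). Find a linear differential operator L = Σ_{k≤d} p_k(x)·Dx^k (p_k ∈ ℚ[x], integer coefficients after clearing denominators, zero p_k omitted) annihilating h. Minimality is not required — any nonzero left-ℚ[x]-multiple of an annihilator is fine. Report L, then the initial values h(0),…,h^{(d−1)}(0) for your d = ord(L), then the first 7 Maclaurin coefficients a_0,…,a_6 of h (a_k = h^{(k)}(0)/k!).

L = (-4 - 10·x) + (-1 - 6·x - 5·x^2)·Dx  (order 1).
h: a_k = -6, 24, -90, 360, -1530, 6768, -30702, …
ICs: h(0) = -6.

f: a_k = -3, -6, 6, -12, 30, -84, 252, …
Change of var in L_f (x↦r) gives L₀.
Differentiate: ansatz ord ≤ ord L₀ ⇒ L.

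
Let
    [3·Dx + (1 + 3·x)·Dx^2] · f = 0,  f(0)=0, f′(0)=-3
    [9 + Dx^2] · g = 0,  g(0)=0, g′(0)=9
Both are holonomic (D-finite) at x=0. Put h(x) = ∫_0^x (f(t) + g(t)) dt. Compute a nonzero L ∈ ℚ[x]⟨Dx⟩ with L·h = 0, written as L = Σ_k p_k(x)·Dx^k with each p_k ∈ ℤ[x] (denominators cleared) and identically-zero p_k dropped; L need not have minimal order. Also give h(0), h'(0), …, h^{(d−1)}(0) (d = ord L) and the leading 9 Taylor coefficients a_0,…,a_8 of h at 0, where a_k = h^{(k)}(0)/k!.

L = (63 + 54·x + 81·x^2)·Dx^2 + (9 + 45·x + 81·x^2 + 81·x^3)·Dx^3 + (7 + 6·x + 9·x^2)·Dx^4 + (1 + 5·x + 9·x^2 + 9·x^3)·Dx^5  (order 5).
h: a_k = 0, 0, 3, 3/2, -45/8, 81/20, -567/80, 243/14, -175689/4480, …
ICs: h(0) = 0, h′(0) = 0, h′′(0) = 6, h′′′(0) = 9, h′′′′(0) = -135.

f: a_k = 0, -3, 9/2, -9, 81/4, -243/5, 243/2, -2187/7, 6561/8, …
g: a_k = 0, 9, 0, -27/2, 0, 243/40, 0, -729/560, 0, …
L₀ := lclm(L_f,L_g); ord L₀ ≤ 2+2.
h=∫₀ˣh₀: take L = L₀·Dx.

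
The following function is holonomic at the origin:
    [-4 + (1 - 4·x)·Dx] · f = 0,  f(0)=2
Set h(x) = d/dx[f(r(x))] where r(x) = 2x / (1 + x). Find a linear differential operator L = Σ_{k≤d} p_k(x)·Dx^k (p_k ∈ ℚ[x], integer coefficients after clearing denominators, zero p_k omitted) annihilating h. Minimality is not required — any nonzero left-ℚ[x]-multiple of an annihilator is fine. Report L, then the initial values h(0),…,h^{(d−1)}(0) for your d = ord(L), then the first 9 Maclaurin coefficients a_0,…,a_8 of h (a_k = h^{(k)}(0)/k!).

f: a_k = 2, 8, 32, 128, 512, 2048, 8192, 32768, 131072, …
L₀ from L_f via x↦r, Dx↦r'^{-1}Dx.
h=h₀': d/dx-closure on L₀ ⇒ L.
L = 14 + (-1 + 7·x)·Dx  (order 1).
h: a_k = 16, 224, 2352, 21952, 192080, 1613472, 13176688, 105413504, 830131344, …
ICs: h(0) = 16.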